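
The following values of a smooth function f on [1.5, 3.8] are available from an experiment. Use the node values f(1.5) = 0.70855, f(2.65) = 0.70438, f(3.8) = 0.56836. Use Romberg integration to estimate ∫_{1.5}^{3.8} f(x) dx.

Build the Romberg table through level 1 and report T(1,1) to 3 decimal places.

T(0,0) (trapezoid, 1 panel, h=2.3000): 1.46845
T(1,0) (trapezoid, 2 panels, h=1.1500): 1.54426
T(1,1) = 1.54426 + (1.54426 − 1.46845)/3 = 1.56953

1.570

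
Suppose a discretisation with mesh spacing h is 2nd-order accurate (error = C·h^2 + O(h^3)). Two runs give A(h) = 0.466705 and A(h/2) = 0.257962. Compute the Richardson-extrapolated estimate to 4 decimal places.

0.1884

The leading error scales as h^2; refining by a factor of 2 reduces it by 2^2 = 4.
Extrapolated value = (4·A(h/2) − A(h)) / (4 − 1)
= (4·0.257962 − 0.466705) / 3
= 0.565143 / 3 = 0.188381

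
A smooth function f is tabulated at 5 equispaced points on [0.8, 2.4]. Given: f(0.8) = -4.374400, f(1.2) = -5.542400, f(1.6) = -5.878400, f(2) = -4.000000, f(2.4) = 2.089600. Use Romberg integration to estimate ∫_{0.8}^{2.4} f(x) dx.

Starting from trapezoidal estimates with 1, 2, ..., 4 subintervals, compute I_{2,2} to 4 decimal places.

I_{0,0} (trapezoid, 1 panel, h=1.6000): -1.827840
I_{1,0} (trapezoid, 2 panels, h=0.8000): -5.616640
I_{2,0} (trapezoid, 4 panels, h=0.4000): -6.625280
I_{1,1} = -5.616640 + (-5.616640 − (-1.827840))/3 = -6.879573
I_{2,1} = -6.625280 + (-6.625280 − (-5.616640))/3 = -6.961493
I_{2,2} = -6.961493 + (-6.961493 − (-6.879573))/15 = -6.966954

-6.9670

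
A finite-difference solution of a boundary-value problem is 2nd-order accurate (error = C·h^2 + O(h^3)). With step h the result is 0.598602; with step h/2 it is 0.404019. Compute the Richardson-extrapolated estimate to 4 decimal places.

0.3392

The leading error scales as h^2; refining by a factor of 2 reduces it by 2^2 = 4.
Extrapolated value = (4·A(h/2) − A(h)) / (4 − 1)
= (4·0.404019 − 0.598602) / 3
= 1.017474 / 3 = 0.339158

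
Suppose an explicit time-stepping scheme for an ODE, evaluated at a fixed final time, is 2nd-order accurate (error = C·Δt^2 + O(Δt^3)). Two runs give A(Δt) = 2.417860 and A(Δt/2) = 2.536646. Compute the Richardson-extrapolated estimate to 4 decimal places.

The leading error scales as Δt^2; refining by a factor of 2 reduces it by 2^2 = 4.
Extrapolated value = (4·A(Δt/2) − A(Δt)) / (4 − 1)
= (4·2.536646 − 2.417860) / 3
= 7.728724 / 3 = 2.576241

2.5762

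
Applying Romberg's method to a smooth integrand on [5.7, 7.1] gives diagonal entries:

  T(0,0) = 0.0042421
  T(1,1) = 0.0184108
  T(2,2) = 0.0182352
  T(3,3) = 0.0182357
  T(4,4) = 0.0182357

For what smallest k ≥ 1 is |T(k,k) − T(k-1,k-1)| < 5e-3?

|T(1,1) − T(0,0)| = 0.0141687 ≥ 5e-3
|T(2,2) − T(1,1)| = 0.0001756 < 5e-3

k = 2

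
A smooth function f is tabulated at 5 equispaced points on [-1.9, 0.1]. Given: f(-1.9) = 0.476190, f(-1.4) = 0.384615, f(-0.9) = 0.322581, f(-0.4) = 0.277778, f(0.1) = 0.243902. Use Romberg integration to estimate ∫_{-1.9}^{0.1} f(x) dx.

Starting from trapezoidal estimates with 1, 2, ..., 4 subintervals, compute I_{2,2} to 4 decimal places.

I_{0,0} (trapezoid, 1 panel, h=2.0000): 0.720092
I_{1,0} (trapezoid, 2 panels, h=1.0000): 0.682627
I_{2,0} (trapezoid, 4 panels, h=0.5000): 0.672510
I_{1,1} = 0.682627 + (0.682627 − 0.720092)/3 = 0.670139
I_{2,1} = 0.672510 + (0.672510 − 0.682627)/3 = 0.669138
I_{2,2} = 0.669138 + (0.669138 − 0.670139)/15 = 0.669071

0.6691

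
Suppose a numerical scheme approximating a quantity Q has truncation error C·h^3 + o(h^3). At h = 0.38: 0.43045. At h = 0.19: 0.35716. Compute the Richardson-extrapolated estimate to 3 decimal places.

0.347

The leading error scales as h^3; refining by a factor of 2 reduces it by 2^3 = 8.
Extrapolated value = (8·A(h/2) − A(h)) / (8 − 1)
= (8·0.35716 − 0.43045) / 7
= 2.42683 / 7 = 0.34669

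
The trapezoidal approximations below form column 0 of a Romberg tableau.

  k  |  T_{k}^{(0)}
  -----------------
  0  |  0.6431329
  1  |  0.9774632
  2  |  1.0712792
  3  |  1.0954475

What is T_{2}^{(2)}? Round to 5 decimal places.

1.10346

T_{1}^{(1)} = (4·0.9774632 − 0.6431329) / 3 = 1.0889066
T_{2}^{(1)} = (4·1.0712792 − 0.9774632) / 3 = 1.1025512
T_{2}^{(2)} = 1.1025512 + (1.1025512 − 1.0889066)/15 = 1.1034608
(Column j=1 coincides with Simpson's rule on the same nodes.)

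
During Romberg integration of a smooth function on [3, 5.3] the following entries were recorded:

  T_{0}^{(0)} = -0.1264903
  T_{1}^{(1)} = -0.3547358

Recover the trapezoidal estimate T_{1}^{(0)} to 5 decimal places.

-0.29767

From T_{1}^{(1)} = (4·T_{1}^{(0)} − T_{0}^{(0)})/3, solve for T_{1}^{(0)}:
4·T_{1}^{(0)} = 3·(-0.3547358) + (-0.1264903) = -1.1906977
T_{1}^{(0)} = -0.2976744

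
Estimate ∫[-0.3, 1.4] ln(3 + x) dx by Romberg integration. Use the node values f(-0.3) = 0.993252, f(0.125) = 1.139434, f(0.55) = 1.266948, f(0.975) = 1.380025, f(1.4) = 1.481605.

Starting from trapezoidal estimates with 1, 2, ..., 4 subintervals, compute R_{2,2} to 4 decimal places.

R_{0,0} (trapezoid, 1 panel, h=1.7000): 2.103628
R_{1,0} (trapezoid, 2 panels, h=0.8500): 2.128720
R_{2,0} (trapezoid, 4 panels, h=0.4250): 2.135130
R_{1,1} = 2.128720 + (2.128720 − 2.103628)/3 = 2.137084
R_{2,1} = 2.135130 + (2.135130 − 2.128720)/3 = 2.137267
R_{2,2} = 2.137267 + (2.137267 − 2.137084)/15 = 2.137279

2.1373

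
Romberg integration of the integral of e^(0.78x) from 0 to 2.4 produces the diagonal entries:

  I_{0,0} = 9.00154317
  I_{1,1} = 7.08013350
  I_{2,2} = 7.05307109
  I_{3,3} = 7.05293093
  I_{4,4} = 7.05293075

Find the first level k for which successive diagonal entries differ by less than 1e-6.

k = 4

|I_{1,1} − I_{0,0}| = 1.92140967 ≥ 1e-6
|I_{2,2} − I_{1,1}| = 0.02706241 ≥ 1e-6
|I_{3,3} − I_{2,2}| = 0.00014016 ≥ 1e-6
|I_{4,4} − I_{3,3}| = 0.00000018 < 1e-6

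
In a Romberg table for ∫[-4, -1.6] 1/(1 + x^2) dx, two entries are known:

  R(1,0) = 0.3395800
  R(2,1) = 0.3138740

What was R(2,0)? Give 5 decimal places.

From R(2,1) = (4·R(2,0) − R(1,0))/3, solve for R(2,0):
4·R(2,0) = 3·0.3138740 + 0.3395800 = 1.2812020
R(2,0) = 0.3203005

0.32030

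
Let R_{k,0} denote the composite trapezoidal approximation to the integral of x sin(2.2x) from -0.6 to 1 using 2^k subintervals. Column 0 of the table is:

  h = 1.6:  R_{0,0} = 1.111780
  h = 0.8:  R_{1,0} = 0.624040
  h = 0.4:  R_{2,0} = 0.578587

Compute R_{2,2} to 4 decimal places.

Richardson extrapolation on the trapezoidal column (denominator 4−1=3):
R_{1,1} = (4·0.624040 − 1.111780) / 3 = 0.461460
R_{2,1} = (4·0.578587 − 0.624040) / 3 = 0.563436
R_{2,2} = (16·0.563436 − 0.461460) / 15 = 0.570234

0.5702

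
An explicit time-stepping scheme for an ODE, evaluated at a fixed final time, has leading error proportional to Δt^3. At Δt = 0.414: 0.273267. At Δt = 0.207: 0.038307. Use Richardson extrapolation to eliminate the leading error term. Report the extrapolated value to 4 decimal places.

Extrapolated value = (8·A(Δt/2) − A(Δt)) / (8 − 1)
= (8·0.038307 − 0.273267) / 7
= 0.033189 / 7 = 0.004741

0.0047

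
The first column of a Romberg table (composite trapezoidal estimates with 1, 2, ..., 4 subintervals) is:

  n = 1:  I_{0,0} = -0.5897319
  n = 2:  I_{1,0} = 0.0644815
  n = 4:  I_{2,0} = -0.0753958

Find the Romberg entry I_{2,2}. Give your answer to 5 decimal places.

-0.14899

I_{1,1} = (4·0.0644815 − (-0.5897319)) / 3 = 0.2825526
I_{2,1} = -0.0753958 + (-0.0753958 − 0.0644815)/3 = -0.1220216
I_{2,2} = -0.1220216 + (-0.1220216 − 0.2825526)/15 = -0.1489932
(Column j=1 coincides with Simpson's rule on the same nodes.)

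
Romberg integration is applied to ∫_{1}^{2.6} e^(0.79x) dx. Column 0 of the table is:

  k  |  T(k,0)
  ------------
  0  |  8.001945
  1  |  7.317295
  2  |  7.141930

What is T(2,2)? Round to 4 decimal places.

7.0831

Richardson extrapolation on the trapezoidal column (denominator 4−1=3):
T(1,1) = 7.317295 + (7.317295 − 8.001945)/3 = 7.089078
T(2,1) = (4·7.141930 − 7.317295) / 3 = 7.083475
T(2,2) = 7.083475 + (7.083475 − 7.089078)/15 = 7.083101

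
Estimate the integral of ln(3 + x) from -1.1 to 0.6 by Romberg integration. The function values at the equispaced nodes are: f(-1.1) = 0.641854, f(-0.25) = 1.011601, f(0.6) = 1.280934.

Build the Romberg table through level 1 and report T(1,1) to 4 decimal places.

T(0,0) (trapezoid, 1 panel, h=1.7000): 1.634370
T(1,0) (trapezoid, 2 panels, h=0.8500): 1.677046
T(1,1) = 1.677046 + (1.677046 − 1.634370)/3 = 1.691271

1.6913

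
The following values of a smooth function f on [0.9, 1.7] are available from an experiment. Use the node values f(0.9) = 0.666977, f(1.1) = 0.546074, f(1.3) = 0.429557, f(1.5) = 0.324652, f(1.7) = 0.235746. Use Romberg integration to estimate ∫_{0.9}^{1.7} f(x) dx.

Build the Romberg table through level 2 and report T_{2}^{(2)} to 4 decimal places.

T_{0}^{(0)} (trapezoid, 1 panel, h=0.8000): 0.361089
T_{1}^{(0)} (trapezoid, 2 panels, h=0.4000): 0.352367
T_{2}^{(0)} (trapezoid, 4 panels, h=0.2000): 0.350329
T_{1}^{(1)} = 0.352367 + (0.352367 − 0.361089)/3 = 0.349460
T_{2}^{(1)} = 0.350329 + (0.350329 − 0.352367)/3 = 0.349650
T_{2}^{(2)} = 0.349650 + (0.349650 − 0.349460)/15 = 0.349663

0.3497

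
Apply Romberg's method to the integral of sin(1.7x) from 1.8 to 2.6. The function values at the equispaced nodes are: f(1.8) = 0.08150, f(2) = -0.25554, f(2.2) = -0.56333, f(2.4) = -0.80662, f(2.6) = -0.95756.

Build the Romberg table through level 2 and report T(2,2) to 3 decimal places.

T(0,0) (trapezoid, 1 panel, h=0.8000): -0.35042
T(1,0) (trapezoid, 2 panels, h=0.4000): -0.40054
T(2,0) (trapezoid, 4 panels, h=0.2000): -0.41270
T(1,1) = -0.40054 + (-0.40054 − (-0.35042))/3 = -0.41725
T(2,1) = -0.41270 + (-0.41270 − (-0.40054))/3 = -0.41675
T(2,2) = -0.41675 + (-0.41675 − (-0.41725))/15 = -0.41672

-0.417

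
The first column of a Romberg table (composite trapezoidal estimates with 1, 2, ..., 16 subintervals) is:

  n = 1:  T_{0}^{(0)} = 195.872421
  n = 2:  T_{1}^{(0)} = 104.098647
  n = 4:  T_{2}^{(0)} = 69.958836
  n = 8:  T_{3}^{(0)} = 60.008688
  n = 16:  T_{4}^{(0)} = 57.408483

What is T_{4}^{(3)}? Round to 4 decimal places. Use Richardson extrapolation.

56.5312

Richardson extrapolation on the trapezoidal column (denominator 4−1=3):
T_{2}^{(1)} = 69.958836 + (69.958836 − 104.098647)/3 = 58.578899
T_{3}^{(1)} = (4·60.008688 − 69.958836) / 3 = 56.691972
T_{4}^{(1)} = (4·57.408483 − 60.008688) / 3 = 56.541748
T_{3}^{(2)} = (16·56.691972 − 58.578899) / 15 = 56.566177
T_{4}^{(2)} = (16·56.541748 − 56.691972) / 15 = 56.531733
T_{4}^{(3)} = (64·56.531733 − 56.566177) / 63 = 56.531186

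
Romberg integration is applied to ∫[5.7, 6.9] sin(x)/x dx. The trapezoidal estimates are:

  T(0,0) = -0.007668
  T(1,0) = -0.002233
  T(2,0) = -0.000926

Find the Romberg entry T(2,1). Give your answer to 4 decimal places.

T(2,1) = -0.000926 + (-0.000926 − (-0.002233))/3 = -0.000490
(Column j=1 coincides with Simpson's rule on the same nodes.)

-0.0005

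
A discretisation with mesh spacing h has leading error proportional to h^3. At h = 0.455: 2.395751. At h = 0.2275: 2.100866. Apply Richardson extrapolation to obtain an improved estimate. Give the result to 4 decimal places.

The leading error scales as h^3; refining by a factor of 2 reduces it by 2^3 = 8.
Extrapolated value = (8·A(h/2) − A(h)) / (8 − 1)
= (8·2.100866 − 2.395751) / 7
= 14.411177 / 7 = 2.058740

2.0587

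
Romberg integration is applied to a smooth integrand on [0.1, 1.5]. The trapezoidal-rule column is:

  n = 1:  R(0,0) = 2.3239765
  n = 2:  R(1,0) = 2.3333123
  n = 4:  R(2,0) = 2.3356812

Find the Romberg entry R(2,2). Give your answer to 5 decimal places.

Richardson extrapolation on the trapezoidal column (denominator 4−1=3):
R(1,1) = (4·2.3333123 − 2.3239765) / 3 = 2.3364242
R(2,1) = 2.3356812 + (2.3356812 − 2.3333123)/3 = 2.3364708
R(2,2) = 2.3364708 + (2.3364708 − 2.3364242)/15 = 2.3364739

2.33647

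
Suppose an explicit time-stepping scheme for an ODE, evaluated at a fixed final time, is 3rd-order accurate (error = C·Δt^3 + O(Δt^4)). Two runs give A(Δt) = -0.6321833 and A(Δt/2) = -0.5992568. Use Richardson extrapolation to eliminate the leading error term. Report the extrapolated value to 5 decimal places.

-0.59455

The leading error scales as Δt^3; refining by a factor of 2 reduces it by 2^3 = 8.
Extrapolated value = (8·A(Δt/2) − A(Δt)) / (8 − 1)
= (8·(-0.5992568) − (-0.6321833)) / 7
= -4.1618711 / 7 = -0.5945530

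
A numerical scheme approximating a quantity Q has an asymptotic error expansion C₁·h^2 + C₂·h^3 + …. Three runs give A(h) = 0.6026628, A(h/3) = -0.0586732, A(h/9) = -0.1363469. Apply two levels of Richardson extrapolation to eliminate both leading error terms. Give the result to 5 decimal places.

-0.14624

First eliminate the h^2 term (factor 3^2 = 9):
  B₁ = (9·(-0.0586732) − 0.6026628)/8 = -0.1413402
  B₂ = (9·(-0.1363469) − (-0.0586732))/8 = -0.1460561
Then eliminate the h^3 term (factor 3^3 = 27):
  (27·(-0.1460561) − (-0.1413402))/26 = -0.1462375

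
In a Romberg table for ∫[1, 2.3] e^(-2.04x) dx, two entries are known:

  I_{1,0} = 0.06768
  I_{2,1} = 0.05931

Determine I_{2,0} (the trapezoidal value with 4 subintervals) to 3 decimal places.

From I_{2,1} = (4·I_{2,0} − I_{1,0})/3, solve for I_{2,0}:
4·I_{2,0} = 3·0.05931 + 0.06768 = 0.24561
I_{2,0} = 0.06140

0.061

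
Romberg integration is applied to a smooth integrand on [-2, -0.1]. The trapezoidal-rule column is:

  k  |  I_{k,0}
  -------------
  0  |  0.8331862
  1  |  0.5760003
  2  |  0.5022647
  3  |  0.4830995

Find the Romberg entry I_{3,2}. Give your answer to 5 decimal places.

0.47665

I_{2,1} = (4·0.5022647 − 0.5760003) / 3 = 0.4776862
I_{3,1} = (4·0.4830995 − 0.5022647) / 3 = 0.4767111
I_{3,2} = 0.4767111 + (0.4767111 − 0.4776862)/15 = 0.4766461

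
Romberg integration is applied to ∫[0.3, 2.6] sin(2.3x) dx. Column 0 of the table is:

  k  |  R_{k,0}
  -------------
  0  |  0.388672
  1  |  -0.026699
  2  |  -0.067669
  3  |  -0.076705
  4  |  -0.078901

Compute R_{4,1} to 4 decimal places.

R_{4,1} = (4·(-0.078901) − (-0.076705)) / 3 = -0.079633
(Column j=1 coincides with Simpson's rule on the same nodes.)

-0.0796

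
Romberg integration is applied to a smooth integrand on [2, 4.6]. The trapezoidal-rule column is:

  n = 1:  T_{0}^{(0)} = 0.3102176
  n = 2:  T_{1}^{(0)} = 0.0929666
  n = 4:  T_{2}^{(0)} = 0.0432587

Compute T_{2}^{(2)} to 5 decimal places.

T_{1}^{(1)} = (4·0.0929666 − 0.3102176) / 3 = 0.0205496
T_{2}^{(1)} = 0.0432587 + (0.0432587 − 0.0929666)/3 = 0.0266894
T_{2}^{(2)} = (16·0.0266894 − 0.0205496) / 15 = 0.0270987

0.02710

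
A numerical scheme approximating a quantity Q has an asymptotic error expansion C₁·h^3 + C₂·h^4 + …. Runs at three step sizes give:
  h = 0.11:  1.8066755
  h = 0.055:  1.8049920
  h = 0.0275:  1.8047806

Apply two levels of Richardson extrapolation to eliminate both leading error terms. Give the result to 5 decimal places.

1.80475

First eliminate the h^3 term (factor 2^3 = 8):
  B₁ = (8·1.8049920 − 1.8066755)/7 = 1.8047515
  B₂ = (8·1.8047806 − 1.8049920)/7 = 1.8047504
Then eliminate the h^4 term (factor 2^4 = 16):
  (16·1.8047504 − 1.8047515)/15 = 1.8047503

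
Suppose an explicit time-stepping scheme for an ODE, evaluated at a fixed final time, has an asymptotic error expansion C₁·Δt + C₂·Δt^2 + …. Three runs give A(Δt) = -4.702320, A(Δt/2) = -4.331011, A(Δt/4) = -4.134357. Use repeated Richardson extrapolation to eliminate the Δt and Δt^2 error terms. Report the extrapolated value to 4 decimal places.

First eliminate the Δt term (factor 2^1 = 2):
  B₁ = (2·(-4.331011) − (-4.702320))/1 = -3.959702
  B₂ = (2·(-4.134357) − (-4.331011))/1 = -3.937703
Then eliminate the Δt^2 term (factor 2^2 = 4):
  (4·(-3.937703) − (-3.959702))/3 = -3.930370

-3.9304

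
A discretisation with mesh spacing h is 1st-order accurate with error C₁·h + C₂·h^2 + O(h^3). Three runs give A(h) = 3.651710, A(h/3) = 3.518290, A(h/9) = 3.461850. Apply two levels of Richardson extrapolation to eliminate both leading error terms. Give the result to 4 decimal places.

3.4314

First eliminate the h term (factor 3^1 = 3):
  B₁ = (3·3.518290 − 3.651710)/2 = 3.451580
  B₂ = (3·3.461850 − 3.518290)/2 = 3.433630
Then eliminate the h^2 term (factor 3^2 = 9):
  (9·3.433630 − 3.451580)/8 = 3.431386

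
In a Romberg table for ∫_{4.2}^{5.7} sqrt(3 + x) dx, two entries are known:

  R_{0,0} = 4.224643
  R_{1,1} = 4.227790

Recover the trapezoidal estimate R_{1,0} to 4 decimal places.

4.2270

From R_{1,1} = (4·R_{1,0} − R_{0,0})/3, solve for R_{1,0}:
4·R_{1,0} = 3·4.227790 + 4.224643 = 16.908013
R_{1,0} = 4.227003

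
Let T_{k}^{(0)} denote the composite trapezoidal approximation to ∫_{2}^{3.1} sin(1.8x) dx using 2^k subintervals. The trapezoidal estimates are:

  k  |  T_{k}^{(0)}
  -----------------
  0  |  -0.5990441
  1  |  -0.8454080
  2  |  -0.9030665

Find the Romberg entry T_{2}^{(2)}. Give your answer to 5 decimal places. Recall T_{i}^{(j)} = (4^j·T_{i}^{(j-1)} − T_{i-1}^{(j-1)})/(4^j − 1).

Richardson extrapolation on the trapezoidal column (denominator 4−1=3):
T_{1}^{(1)} = (4·(-0.8454080) − (-0.5990441)) / 3 = -0.9275293
T_{2}^{(1)} = (4·(-0.9030665) − (-0.8454080)) / 3 = -0.9222860
T_{2}^{(2)} = (16·(-0.9222860) − (-0.9275293)) / 15 = -0.9219364
(Column j=1 coincides with Simpson's rule on the same nodes.)

-0.92194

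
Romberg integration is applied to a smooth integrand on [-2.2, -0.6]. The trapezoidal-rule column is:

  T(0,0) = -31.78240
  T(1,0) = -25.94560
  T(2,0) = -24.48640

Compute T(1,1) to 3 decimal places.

-24.000

Richardson extrapolation on the trapezoidal column (denominator 4−1=3):
T(1,1) = (4·(-25.94560) − (-31.78240)) / 3 = -24.00000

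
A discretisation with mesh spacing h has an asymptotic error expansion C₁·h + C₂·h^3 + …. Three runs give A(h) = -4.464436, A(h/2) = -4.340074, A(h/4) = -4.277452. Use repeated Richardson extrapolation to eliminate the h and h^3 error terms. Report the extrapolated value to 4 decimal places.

First eliminate the h term (factor 2^1 = 2):
  B₁ = (2·(-4.340074) − (-4.464436))/1 = -4.215712
  B₂ = (2·(-4.277452) − (-4.340074))/1 = -4.214830
Then eliminate the h^3 term (factor 2^3 = 8):
  (8·(-4.214830) − (-4.215712))/7 = -4.214704

-4.2147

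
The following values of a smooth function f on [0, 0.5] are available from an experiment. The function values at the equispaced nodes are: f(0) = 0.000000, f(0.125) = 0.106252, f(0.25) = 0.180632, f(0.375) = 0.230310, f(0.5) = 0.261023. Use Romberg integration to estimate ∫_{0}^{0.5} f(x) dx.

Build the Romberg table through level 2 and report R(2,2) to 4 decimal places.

R(0,0) (trapezoid, 1 panel, h=0.5000): 0.065256
R(1,0) (trapezoid, 2 panels, h=0.2500): 0.077786
R(2,0) (trapezoid, 4 panels, h=0.1250): 0.080963
R(1,1) = 0.077786 + (0.077786 − 0.065256)/3 = 0.081963
R(2,1) = 0.080963 + (0.080963 − 0.077786)/3 = 0.082022
R(2,2) = 0.082022 + (0.082022 − 0.081963)/15 = 0.082026

0.0820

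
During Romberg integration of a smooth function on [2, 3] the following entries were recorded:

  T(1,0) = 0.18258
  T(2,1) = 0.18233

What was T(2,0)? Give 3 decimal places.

0.182

From T(2,1) = (4·T(2,0) − T(1,0))/3, solve for T(2,0):
4·T(2,0) = 3·0.18233 + 0.18258 = 0.72957
T(2,0) = 0.18239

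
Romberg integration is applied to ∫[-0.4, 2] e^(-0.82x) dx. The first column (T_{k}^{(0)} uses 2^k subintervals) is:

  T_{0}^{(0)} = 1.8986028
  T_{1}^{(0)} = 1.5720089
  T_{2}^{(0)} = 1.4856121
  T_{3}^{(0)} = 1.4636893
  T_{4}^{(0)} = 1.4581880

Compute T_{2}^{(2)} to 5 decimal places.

1.45639

Richardson extrapolation on the trapezoidal column (denominator 4−1=3):
T_{1}^{(1)} = 1.5720089 + (1.5720089 − 1.8986028)/3 = 1.4631443
T_{2}^{(1)} = (4·1.4856121 − 1.5720089) / 3 = 1.4568132
T_{2}^{(2)} = (16·1.4568132 − 1.4631443) / 15 = 1.4563911
(Column j=1 coincides with Simpson's rule on the same nodes.)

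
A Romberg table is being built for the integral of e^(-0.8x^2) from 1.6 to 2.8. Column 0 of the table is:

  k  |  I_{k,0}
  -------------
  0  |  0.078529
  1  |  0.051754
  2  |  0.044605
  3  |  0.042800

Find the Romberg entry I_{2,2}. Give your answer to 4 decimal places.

0.0422

Richardson extrapolation on the trapezoidal column (denominator 4−1=3):
I_{1,1} = 0.051754 + (0.051754 − 0.078529)/3 = 0.042829
I_{2,1} = (4·0.044605 − 0.051754) / 3 = 0.042222
I_{2,2} = 0.042222 + (0.042222 − 0.042829)/15 = 0.042182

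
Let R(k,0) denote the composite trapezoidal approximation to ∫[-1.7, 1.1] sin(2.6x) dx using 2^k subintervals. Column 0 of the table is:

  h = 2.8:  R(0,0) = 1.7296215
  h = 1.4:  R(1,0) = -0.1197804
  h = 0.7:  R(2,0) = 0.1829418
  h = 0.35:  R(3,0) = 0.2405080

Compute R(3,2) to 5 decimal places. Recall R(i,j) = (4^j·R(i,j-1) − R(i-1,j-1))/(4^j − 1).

Richardson extrapolation on the trapezoidal column (denominator 4−1=3):
R(2,1) = (4·0.1829418 − (-0.1197804)) / 3 = 0.2838492
R(3,1) = 0.2405080 + (0.2405080 − 0.1829418)/3 = 0.2596967
R(3,2) = 0.2596967 + (0.2596967 − 0.2838492)/15 = 0.2580865

0.25809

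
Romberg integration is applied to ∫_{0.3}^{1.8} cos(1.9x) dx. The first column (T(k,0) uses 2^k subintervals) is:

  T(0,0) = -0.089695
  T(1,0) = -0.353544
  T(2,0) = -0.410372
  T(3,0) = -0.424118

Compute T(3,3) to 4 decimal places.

Richardson extrapolation on the trapezoidal column (denominator 4−1=3):
T(1,1) = -0.353544 + (-0.353544 − (-0.089695))/3 = -0.441494
T(2,1) = -0.410372 + (-0.410372 − (-0.353544))/3 = -0.429315
T(3,1) = (4·(-0.424118) − (-0.410372)) / 3 = -0.428700
T(2,2) = -0.429315 + (-0.429315 − (-0.441494))/15 = -0.428503
T(3,2) = (16·(-0.428700) − (-0.429315)) / 15 = -0.428659
T(3,3) = (64·(-0.428659) − (-0.428503)) / 63 = -0.428661

-0.4287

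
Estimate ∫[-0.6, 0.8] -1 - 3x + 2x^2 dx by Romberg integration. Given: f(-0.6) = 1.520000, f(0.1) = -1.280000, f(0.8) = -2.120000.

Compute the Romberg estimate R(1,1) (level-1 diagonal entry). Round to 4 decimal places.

R(0,0) (trapezoid, 1 panel, h=1.4000): -0.420000
R(1,0) (trapezoid, 2 panels, h=0.7000): -1.106000
R(1,1) = -1.106000 + (-1.106000 − (-0.420000))/3 = -1.334667

-1.3347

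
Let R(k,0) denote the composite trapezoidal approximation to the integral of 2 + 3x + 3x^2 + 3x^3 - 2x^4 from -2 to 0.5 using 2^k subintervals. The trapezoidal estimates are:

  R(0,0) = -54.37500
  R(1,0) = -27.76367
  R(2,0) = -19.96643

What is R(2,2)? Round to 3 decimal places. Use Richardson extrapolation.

-17.266

Richardson extrapolation on the trapezoidal column (denominator 4−1=3):
R(1,1) = (4·(-27.76367) − (-54.37500)) / 3 = -18.89323
R(2,1) = (4·(-19.96643) − (-27.76367)) / 3 = -17.36735
R(2,2) = -17.36735 + (-17.36735 − (-18.89323))/15 = -17.26562
(Column j=1 coincides with Simpson's rule on the same nodes.)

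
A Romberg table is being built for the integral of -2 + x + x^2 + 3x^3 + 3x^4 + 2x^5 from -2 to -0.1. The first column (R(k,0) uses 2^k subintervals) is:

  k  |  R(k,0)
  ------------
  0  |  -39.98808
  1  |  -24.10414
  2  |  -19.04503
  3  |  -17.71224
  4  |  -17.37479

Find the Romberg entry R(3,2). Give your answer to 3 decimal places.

Richardson extrapolation on the trapezoidal column (denominator 4−1=3):
R(2,1) = (4·(-19.04503) − (-24.10414)) / 3 = -17.35866
R(3,1) = -17.71224 + (-17.71224 − (-19.04503))/3 = -17.26798
R(3,2) = -17.26798 + (-17.26798 − (-17.35866))/15 = -17.26193

-17.262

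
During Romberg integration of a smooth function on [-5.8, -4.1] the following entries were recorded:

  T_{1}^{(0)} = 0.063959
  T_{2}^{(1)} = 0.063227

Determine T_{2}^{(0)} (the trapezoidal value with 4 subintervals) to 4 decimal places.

From T_{2}^{(1)} = (4·T_{2}^{(0)} − T_{1}^{(0)})/3, solve for T_{2}^{(0)}:
4·T_{2}^{(0)} = 3·0.063227 + 0.063959 = 0.253640
T_{2}^{(0)} = 0.063410

0.0634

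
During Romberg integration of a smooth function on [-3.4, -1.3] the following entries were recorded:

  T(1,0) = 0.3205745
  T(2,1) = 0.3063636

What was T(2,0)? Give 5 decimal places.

0.30992

From T(2,1) = (4·T(2,0) − T(1,0))/3, solve for T(2,0):
4·T(2,0) = 3·0.3063636 + 0.3205745 = 1.2396653
T(2,0) = 0.3099163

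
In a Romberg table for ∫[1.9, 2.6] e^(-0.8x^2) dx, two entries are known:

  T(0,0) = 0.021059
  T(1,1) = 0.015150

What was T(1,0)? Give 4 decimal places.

From T(1,1) = (4·T(1,0) − T(0,0))/3, solve for T(1,0):
4·T(1,0) = 3·0.015150 + 0.021059 = 0.066509
T(1,0) = 0.016627

0.0166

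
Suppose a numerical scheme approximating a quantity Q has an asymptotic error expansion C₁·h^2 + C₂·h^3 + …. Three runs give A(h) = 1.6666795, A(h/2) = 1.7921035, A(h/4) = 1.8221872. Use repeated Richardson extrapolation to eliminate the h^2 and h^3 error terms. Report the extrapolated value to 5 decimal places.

1.83197

First eliminate the h^2 term (factor 2^2 = 4):
  B₁ = (4·1.7921035 − 1.6666795)/3 = 1.8339115
  B₂ = (4·1.8221872 − 1.7921035)/3 = 1.8322151
Then eliminate the h^3 term (factor 2^3 = 8):
  (8·1.8322151 − 1.8339115)/7 = 1.8319728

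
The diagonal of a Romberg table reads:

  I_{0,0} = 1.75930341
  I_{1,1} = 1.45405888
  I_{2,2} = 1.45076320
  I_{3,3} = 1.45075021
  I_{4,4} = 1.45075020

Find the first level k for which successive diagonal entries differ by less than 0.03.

k = 2

|I_{1,1} − I_{0,0}| = 0.30524453 ≥ 0.03
|I_{2,2} − I_{1,1}| = 0.00329568 < 0.03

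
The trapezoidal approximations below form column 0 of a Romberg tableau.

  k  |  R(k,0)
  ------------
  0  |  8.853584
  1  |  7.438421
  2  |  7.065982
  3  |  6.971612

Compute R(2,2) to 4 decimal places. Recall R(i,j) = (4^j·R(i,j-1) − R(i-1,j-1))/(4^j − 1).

R(1,1) = 7.438421 + (7.438421 − 8.853584)/3 = 6.966700
R(2,1) = 7.065982 + (7.065982 − 7.438421)/3 = 6.941836
R(2,2) = 6.941836 + (6.941836 − 6.966700)/15 = 6.940178

6.9402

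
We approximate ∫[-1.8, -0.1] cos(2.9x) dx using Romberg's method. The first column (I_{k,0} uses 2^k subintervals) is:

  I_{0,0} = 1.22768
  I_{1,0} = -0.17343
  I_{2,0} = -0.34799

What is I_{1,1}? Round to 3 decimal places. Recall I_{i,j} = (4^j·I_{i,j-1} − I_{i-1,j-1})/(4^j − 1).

Richardson extrapolation on the trapezoidal column (denominator 4−1=3):
I_{1,1} = (4·(-0.17343) − 1.22768) / 3 = -0.64047

-0.640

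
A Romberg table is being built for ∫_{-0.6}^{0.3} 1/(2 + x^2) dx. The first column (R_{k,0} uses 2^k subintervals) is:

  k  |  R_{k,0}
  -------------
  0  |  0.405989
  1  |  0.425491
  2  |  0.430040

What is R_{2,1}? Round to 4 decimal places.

Richardson extrapolation on the trapezoidal column (denominator 4−1=3):
R_{2,1} = (4·0.430040 − 0.425491) / 3 = 0.431556

0.4316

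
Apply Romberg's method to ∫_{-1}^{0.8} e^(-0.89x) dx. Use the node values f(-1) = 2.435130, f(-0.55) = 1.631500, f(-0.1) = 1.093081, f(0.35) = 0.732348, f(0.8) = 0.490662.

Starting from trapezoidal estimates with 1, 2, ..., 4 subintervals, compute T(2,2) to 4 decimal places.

T(0,0) (trapezoid, 1 panel, h=1.8000): 2.633213
T(1,0) (trapezoid, 2 panels, h=0.9000): 2.300379
T(2,0) (trapezoid, 4 panels, h=0.4500): 2.213921
T(1,1) = 2.300379 + (2.300379 − 2.633213)/3 = 2.189434
T(2,1) = 2.213921 + (2.213921 − 2.300379)/3 = 2.185102
T(2,2) = 2.185102 + (2.185102 − 2.189434)/15 = 2.184813

2.1848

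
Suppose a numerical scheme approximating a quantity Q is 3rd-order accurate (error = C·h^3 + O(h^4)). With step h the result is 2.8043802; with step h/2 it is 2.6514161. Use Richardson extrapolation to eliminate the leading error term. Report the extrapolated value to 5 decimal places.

The leading error scales as h^3; refining by a factor of 2 reduces it by 2^3 = 8.
Extrapolated value = (8·A(h/2) − A(h)) / (8 − 1)
= (8·2.6514161 − 2.8043802) / 7
= 18.4069486 / 7 = 2.6295641

2.62956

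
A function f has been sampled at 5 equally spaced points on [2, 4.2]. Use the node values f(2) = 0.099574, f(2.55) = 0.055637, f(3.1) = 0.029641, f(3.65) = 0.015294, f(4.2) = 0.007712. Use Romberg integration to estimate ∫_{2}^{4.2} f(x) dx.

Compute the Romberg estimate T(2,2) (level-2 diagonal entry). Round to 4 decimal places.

T(0,0) (trapezoid, 1 panel, h=2.2000): 0.118015
T(1,0) (trapezoid, 2 panels, h=1.1000): 0.091612
T(2,0) (trapezoid, 4 panels, h=0.5500): 0.084818
T(1,1) = 0.091612 + (0.091612 − 0.118015)/3 = 0.082811
T(2,1) = 0.084818 + (0.084818 − 0.091612)/3 = 0.082553
T(2,2) = 0.082553 + (0.082553 − 0.082811)/15 = 0.082536

0.0825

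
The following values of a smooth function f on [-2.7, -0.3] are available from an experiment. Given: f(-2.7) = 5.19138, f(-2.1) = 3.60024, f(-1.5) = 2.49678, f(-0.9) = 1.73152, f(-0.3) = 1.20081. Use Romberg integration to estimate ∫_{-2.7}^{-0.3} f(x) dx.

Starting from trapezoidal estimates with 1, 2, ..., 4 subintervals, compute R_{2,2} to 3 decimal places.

6.542

R_{0,0} (trapezoid, 1 panel, h=2.4000): 7.67063
R_{1,0} (trapezoid, 2 panels, h=1.2000): 6.83145
R_{2,0} (trapezoid, 4 panels, h=0.6000): 6.61478
R_{1,1} = 6.83145 + (6.83145 − 7.67063)/3 = 6.55172
R_{2,1} = 6.61478 + (6.61478 − 6.83145)/3 = 6.54256
R_{2,2} = 6.54256 + (6.54256 − 6.55172)/15 = 6.54195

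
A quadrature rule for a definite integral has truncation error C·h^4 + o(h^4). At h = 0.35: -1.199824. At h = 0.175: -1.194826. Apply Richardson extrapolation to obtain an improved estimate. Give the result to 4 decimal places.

-1.1945

Extrapolated value = (16·A(h/2) − A(h)) / (16 − 1)
= (16·(-1.194826) − (-1.199824)) / 15
= -17.917392 / 15 = -1.194493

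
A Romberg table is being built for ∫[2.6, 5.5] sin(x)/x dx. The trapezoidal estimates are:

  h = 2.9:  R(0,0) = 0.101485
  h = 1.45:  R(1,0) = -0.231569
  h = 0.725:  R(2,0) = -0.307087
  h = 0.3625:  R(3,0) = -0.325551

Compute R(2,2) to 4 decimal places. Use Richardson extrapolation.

Richardson extrapolation on the trapezoidal column (denominator 4−1=3):
R(1,1) = (4·(-0.231569) − 0.101485) / 3 = -0.342587
R(2,1) = -0.307087 + (-0.307087 − (-0.231569))/3 = -0.332260
R(2,2) = (16·(-0.332260) − (-0.342587)) / 15 = -0.331572
(Column j=1 coincides with Simpson's rule on the same nodes.)

-0.3316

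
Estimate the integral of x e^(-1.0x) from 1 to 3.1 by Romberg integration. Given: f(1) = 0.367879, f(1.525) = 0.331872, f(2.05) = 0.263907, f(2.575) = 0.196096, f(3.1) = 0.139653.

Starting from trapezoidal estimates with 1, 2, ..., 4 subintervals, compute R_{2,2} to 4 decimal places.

0.5510

R_{0,0} (trapezoid, 1 panel, h=2.1000): 0.532909
R_{1,0} (trapezoid, 2 panels, h=1.0500): 0.543557
R_{2,0} (trapezoid, 4 panels, h=0.5250): 0.548962
R_{1,1} = 0.543557 + (0.543557 − 0.532909)/3 = 0.547106
R_{2,1} = 0.548962 + (0.548962 − 0.543557)/3 = 0.550764
R_{2,2} = 0.550764 + (0.550764 − 0.547106)/15 = 0.551008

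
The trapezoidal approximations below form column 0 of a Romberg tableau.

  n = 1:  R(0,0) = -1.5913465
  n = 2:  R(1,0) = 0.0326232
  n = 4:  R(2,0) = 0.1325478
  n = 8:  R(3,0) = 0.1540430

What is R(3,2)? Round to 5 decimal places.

R(2,1) = (4·0.1325478 − 0.0326232) / 3 = 0.1658560
R(3,1) = 0.1540430 + (0.1540430 − 0.1325478)/3 = 0.1612081
R(3,2) = 0.1612081 + (0.1612081 − 0.1658560)/15 = 0.1608982

0.16090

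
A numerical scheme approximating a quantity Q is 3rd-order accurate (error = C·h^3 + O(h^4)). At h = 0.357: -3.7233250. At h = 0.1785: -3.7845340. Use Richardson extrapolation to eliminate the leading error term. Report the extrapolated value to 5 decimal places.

-3.79328

The leading error scales as h^3; refining by a factor of 2 reduces it by 2^3 = 8.
Extrapolated value = (8·A(h/2) − A(h)) / (8 − 1)
= (8·(-3.7845340) − (-3.7233250)) / 7
= -26.5529470 / 7 = -3.7932781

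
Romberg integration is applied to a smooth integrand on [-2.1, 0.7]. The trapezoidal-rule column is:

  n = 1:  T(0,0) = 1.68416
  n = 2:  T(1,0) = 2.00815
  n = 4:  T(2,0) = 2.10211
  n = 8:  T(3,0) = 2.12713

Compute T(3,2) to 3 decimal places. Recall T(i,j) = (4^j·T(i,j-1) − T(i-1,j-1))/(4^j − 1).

Richardson extrapolation on the trapezoidal column (denominator 4−1=3):
T(2,1) = 2.10211 + (2.10211 − 2.00815)/3 = 2.13343
T(3,1) = 2.12713 + (2.12713 − 2.10211)/3 = 2.13547
T(3,2) = 2.13547 + (2.13547 − 2.13343)/15 = 2.13561

2.136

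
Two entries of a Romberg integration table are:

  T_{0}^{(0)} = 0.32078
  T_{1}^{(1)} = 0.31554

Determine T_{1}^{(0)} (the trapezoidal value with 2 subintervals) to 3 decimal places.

From T_{1}^{(1)} = (4·T_{1}^{(0)} − T_{0}^{(0)})/3, solve for T_{1}^{(0)}:
4·T_{1}^{(0)} = 3·0.31554 + 0.32078 = 1.26740
T_{1}^{(0)} = 0.31685

0.317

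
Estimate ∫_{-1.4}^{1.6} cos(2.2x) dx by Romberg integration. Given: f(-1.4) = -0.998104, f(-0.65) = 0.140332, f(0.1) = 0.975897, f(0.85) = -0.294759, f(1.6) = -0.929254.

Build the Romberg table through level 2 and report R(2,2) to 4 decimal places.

-0.2241

R(0,0) (trapezoid, 1 panel, h=3.0000): -2.891037
R(1,0) (trapezoid, 2 panels, h=1.5000): 0.018327
R(2,0) (trapezoid, 4 panels, h=0.7500): -0.106657
R(1,1) = 0.018327 + (0.018327 − (-2.891037))/3 = 0.988115
R(2,1) = -0.106657 + (-0.106657 − 0.018327)/3 = -0.148318
R(2,2) = -0.148318 + (-0.148318 − 0.988115)/15 = -0.224080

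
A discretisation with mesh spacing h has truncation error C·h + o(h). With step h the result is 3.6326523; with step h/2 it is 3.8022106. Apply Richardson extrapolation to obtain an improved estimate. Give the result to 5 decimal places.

Extrapolated value = (2·A(h/2) − A(h)) / (2 − 1)
= (2·3.8022106 − 3.6326523) / 1
= 3.9717689 / 1 = 3.9717689

3.97177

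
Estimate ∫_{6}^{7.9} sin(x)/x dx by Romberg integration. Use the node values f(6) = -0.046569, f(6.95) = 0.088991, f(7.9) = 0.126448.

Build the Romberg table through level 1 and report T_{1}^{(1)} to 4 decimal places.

T_{0}^{(0)} (trapezoid, 1 panel, h=1.9000): 0.075885
T_{1}^{(0)} (trapezoid, 2 panels, h=0.9500): 0.122484
T_{1}^{(1)} = 0.122484 + (0.122484 − 0.075885)/3 = 0.138017

0.1380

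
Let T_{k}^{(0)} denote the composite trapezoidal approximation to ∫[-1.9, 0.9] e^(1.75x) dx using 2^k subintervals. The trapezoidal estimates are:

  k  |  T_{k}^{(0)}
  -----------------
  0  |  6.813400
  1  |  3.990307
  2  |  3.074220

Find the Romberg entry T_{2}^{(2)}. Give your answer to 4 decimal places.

2.7502

Richardson extrapolation on the trapezoidal column (denominator 4−1=3):
T_{1}^{(1)} = 3.990307 + (3.990307 − 6.813400)/3 = 3.049276
T_{2}^{(1)} = (4·3.074220 − 3.990307) / 3 = 2.768858
T_{2}^{(2)} = (16·2.768858 − 3.049276) / 15 = 2.750163
(Column j=1 coincides with Simpson's rule on the same nodes.)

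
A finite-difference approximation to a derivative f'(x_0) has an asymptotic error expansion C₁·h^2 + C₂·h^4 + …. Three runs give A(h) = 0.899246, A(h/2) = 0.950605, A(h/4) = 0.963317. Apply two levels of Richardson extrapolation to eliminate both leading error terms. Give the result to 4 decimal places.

First eliminate the h^2 term (factor 2^2 = 4):
  B₁ = (4·0.950605 − 0.899246)/3 = 0.967725
  B₂ = (4·0.963317 − 0.950605)/3 = 0.967554
Then eliminate the h^4 term (factor 2^4 = 16):
  (16·0.967554 − 0.967725)/15 = 0.967543

0.9675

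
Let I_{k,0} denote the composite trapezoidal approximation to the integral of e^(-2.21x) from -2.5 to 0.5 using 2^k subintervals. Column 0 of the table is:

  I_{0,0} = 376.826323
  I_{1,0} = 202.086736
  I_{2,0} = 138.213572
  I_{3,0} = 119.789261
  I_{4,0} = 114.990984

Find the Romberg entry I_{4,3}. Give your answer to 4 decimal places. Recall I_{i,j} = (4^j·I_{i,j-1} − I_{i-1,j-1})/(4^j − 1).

Richardson extrapolation on the trapezoidal column (denominator 4−1=3):
I_{2,1} = 138.213572 + (138.213572 − 202.086736)/3 = 116.922517
I_{3,1} = (4·119.789261 − 138.213572) / 3 = 113.647824
I_{4,1} = (4·114.990984 − 119.789261) / 3 = 113.391558
I_{3,2} = 113.647824 + (113.647824 − 116.922517)/15 = 113.429511
I_{4,2} = 113.391558 + (113.391558 − 113.647824)/15 = 113.374474
I_{4,3} = 113.374474 + (113.374474 − 113.429511)/63 = 113.373600
(Column j=1 coincides with Simpson's rule on the same nodes.)

113.3736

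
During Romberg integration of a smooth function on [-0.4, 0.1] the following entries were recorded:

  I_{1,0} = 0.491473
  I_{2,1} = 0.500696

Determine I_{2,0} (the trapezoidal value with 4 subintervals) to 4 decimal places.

From I_{2,1} = (4·I_{2,0} − I_{1,0})/3, solve for I_{2,0}:
4·I_{2,0} = 3·0.500696 + 0.491473 = 1.993561
I_{2,0} = 0.498390

0.4984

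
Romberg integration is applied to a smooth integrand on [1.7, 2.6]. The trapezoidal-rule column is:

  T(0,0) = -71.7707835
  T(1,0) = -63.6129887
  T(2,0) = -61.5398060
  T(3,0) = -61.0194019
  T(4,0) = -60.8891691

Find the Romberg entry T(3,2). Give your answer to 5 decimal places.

T(2,1) = -61.5398060 + (-61.5398060 − (-63.6129887))/3 = -60.8487451
T(3,1) = -61.0194019 + (-61.0194019 − (-61.5398060))/3 = -60.8459339
T(3,2) = -60.8459339 + (-60.8459339 − (-60.8487451))/15 = -60.8457465

-60.84575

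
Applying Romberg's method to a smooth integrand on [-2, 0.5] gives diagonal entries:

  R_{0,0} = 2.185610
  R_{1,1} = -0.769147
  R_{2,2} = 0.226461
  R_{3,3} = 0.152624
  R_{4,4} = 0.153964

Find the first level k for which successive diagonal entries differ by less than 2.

|R_{1,1} − R_{0,0}| = 2.954757 ≥ 2
|R_{2,2} − R_{1,1}| = 0.995608 < 2

k = 2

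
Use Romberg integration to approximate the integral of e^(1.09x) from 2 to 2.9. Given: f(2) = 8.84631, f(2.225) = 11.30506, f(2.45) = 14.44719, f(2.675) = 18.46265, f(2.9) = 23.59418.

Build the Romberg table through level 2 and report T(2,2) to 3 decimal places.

T(0,0) (trapezoid, 1 panel, h=0.9000): 14.59822
T(1,0) (trapezoid, 2 panels, h=0.4500): 13.80035
T(2,0) (trapezoid, 4 panels, h=0.2250): 13.59791
T(1,1) = 13.80035 + (13.80035 − 14.59822)/3 = 13.53439
T(2,1) = 13.59791 + (13.59791 − 13.80035)/3 = 13.53043
T(2,2) = 13.53043 + (13.53043 − 13.53439)/15 = 13.53017

13.530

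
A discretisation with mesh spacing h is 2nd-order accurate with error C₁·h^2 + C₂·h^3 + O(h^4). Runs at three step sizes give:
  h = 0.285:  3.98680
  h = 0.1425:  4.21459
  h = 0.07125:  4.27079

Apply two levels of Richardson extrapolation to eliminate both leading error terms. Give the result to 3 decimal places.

4.289

First eliminate the h^2 term (factor 2^2 = 4):
  B₁ = (4·4.21459 − 3.98680)/3 = 4.29052
  B₂ = (4·4.27079 − 4.21459)/3 = 4.28952
Then eliminate the h^3 term (factor 2^3 = 8):
  (8·4.28952 − 4.29052)/7 = 4.28938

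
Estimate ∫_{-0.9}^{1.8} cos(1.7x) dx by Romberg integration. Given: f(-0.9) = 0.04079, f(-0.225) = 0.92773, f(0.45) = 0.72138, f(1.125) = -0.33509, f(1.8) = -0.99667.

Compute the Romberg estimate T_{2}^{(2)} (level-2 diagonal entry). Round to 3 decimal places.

T_{0}^{(0)} (trapezoid, 1 panel, h=2.7000): -1.29044
T_{1}^{(0)} (trapezoid, 2 panels, h=1.3500): 0.32864
T_{2}^{(0)} (trapezoid, 4 panels, h=0.6750): 0.56435
T_{1}^{(1)} = 0.32864 + (0.32864 − (-1.29044))/3 = 0.86833
T_{2}^{(1)} = 0.56435 + (0.56435 − 0.32864)/3 = 0.64292
T_{2}^{(2)} = 0.64292 + (0.64292 − 0.86833)/15 = 0.62789

0.628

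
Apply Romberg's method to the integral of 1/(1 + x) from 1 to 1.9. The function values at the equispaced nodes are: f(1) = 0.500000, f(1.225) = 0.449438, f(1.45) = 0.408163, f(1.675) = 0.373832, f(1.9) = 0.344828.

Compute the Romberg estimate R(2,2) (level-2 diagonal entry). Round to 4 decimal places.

0.3716

R(0,0) (trapezoid, 1 panel, h=0.9000): 0.380173
R(1,0) (trapezoid, 2 panels, h=0.4500): 0.373760
R(2,0) (trapezoid, 4 panels, h=0.2250): 0.372116
R(1,1) = 0.373760 + (0.373760 − 0.380173)/3 = 0.371622
R(2,1) = 0.372116 + (0.372116 − 0.373760)/3 = 0.371568
R(2,2) = 0.371568 + (0.371568 − 0.371622)/15 = 0.371564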